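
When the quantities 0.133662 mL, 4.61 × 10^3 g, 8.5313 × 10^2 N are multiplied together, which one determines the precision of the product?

4.61 × 10^3 g

0.133662 mL → 6 s.f.; 4.61 × 10^3 g → 3 s.f.; 8.5313 × 10^2 N → 5 s.f.
The fewest is 3 significant figures, from 4.61 × 10^3 g.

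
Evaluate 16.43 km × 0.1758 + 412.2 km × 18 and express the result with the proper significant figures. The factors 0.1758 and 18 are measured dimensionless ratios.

16.43 × 0.1758 = 2.888394 → 2.888 km (4 s.f., last digit at the 10^-3 place).
412.2 × 18 = 7419.6 → 7.4 × 10^3 km (2 s.f., last digit at the 10^2 place).
Sum: 7422.488394 km; keep the coarser place, 10^2.
Result: 7.4 × 10^3 km.

7.4 × 10^3 km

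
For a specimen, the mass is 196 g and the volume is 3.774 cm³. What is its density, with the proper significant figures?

51.9 g/cm³

density = 196 g ÷ 3.774 cm³ = 51.9342872284… g/cm³.
196 has 3 significant figures; 3.774 has 4.
Division/multiplication keeps the fewest: 3 significant figures.
Rounded: 51.9 g/cm³.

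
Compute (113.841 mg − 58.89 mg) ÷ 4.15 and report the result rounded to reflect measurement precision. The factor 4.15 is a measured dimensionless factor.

13.2 mg

113.841 mg − 58.89 mg = 54.951 mg; the difference is limited to 2 decimal places (4 s.f.).
Carrying full precision, 54.951 ÷ 4.15 = 13.2412048193… mg; 4.15 has 3 s.f., so the result keeps min(4, 3) = 3 s.f.
Rounded to 3 significant figures: 13.2 mg.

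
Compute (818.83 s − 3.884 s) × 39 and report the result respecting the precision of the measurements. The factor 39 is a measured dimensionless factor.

818.83 s − 3.884 s = 814.946 s; the difference is limited to 2 decimal places (5 s.f.).
Carrying full precision, 814.946 × 39 = 31782.894 s; 39 has 2 s.f., so the result keeps min(5, 2) = 2 s.f.
Rounded to 2 significant figures: 3.2 × 10⁴ s.

3.2 × 10⁴ s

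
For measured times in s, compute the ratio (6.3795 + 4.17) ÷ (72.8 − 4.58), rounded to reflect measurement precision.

6.3795 + 4.17 = 10.5495, limited to 2 d.p. → 4 s.f.; 72.8 − 4.58 = 68.22, limited to 1 d.p. → 3 s.f.
Carrying full precision, 10.5495 ÷ 68.22 = 0.154639401935…; keep min(4, 3) = 3 s.f.
Rounded to 3 significant figures: 0.155.

0.155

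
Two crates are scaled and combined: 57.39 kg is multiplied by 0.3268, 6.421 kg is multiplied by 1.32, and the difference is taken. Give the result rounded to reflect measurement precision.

57.39 × 0.3268 = 18.755052 → 18.76 kg (4 s.f., last digit at the 10^-2 place).
6.421 × 1.32 = 8.47572 → 8.48 kg (3 s.f., last digit at the 10^-2 place).
Difference: 10.279332 kg; keep the coarser place, 10^-2.
Result: 10.28 kg.

10.28 kg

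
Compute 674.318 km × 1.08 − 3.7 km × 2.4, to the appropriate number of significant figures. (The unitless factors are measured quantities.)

674.318 × 1.08 = 728.26344 → 728 km (3 s.f., last digit at the 10^0 place).
3.7 × 2.4 = 8.88 → 8.9 km (2 s.f., last digit at the 10^-1 place).
Difference: 719.38344 km; keep the coarser place, 10^0.
Result: 719 km.

719 km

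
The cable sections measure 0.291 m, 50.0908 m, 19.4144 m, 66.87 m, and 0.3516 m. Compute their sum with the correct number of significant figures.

137.02 m

0.291 m + 50.0908 m + 19.4144 m + 66.87 m + 0.3516 m = 137.0178 m.
Addition/subtraction keeps the fewest decimal places: 0.291 → 3 decimal places, 50.0908 → 4 decimal places, 19.4144 → 4 decimal places, 66.87 → 2 decimal places, 0.3516 → 4 decimal places; limit is 2.
Rounded to 2 decimal places: 137.02 m.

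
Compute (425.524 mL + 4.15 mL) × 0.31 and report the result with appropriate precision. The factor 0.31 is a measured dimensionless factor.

425.524 mL + 4.15 mL = 429.674 mL; the sum is limited to 2 decimal places (5 s.f.).
Carrying full precision, 429.674 × 0.31 = 133.19894 mL; 0.31 has 2 s.f., so the result keeps min(5, 2) = 2 s.f.
Rounded to 2 significant figures: 1.3 × 10² mL.

1.3 × 10² mL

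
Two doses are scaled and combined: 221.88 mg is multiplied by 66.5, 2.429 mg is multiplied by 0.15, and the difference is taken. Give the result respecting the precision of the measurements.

1.48 × 10⁴ mg

221.88 × 66.5 = 14755.02 → 1.48 × 10⁴ mg (3 s.f., last digit at the 10^2 place).
2.429 × 0.15 = 0.36435 → 3.6 × 10⁻¹ mg (2 s.f., last digit at the 10^-2 place).
Difference: 14754.65565 mg; keep the coarser place, 10^2.
Result: 1.48 × 10⁴ mg.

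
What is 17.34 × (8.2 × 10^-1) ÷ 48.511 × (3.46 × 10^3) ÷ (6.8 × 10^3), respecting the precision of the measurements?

17.34 × (8.2 × 10^-1) ÷ 48.511 × (3.46 × 10^3) ÷ (6.8 × 10^3) = 0.149138545897…
Multiplication/division keeps the fewest significant figures: 17.34 → 4 s.f., 8.2 × 10^-1 → 2 s.f., 48.511 → 5 s.f., 3.46 × 10^3 → 3 s.f., 6.8 × 10^3 → 2 s.f.; limit is 2.
Rounded to 2 significant figures: 1.5 × 10^-1.

1.5 × 10^-1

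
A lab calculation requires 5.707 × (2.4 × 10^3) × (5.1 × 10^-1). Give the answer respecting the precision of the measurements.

5.707 × (2.4 × 10^3) × (5.1 × 10^-1) = 6985.368
Multiplication/division keeps the fewest significant figures: 5.707 → 4 s.f., 2.4 × 10^3 → 2 s.f., 5.1 × 10^-1 → 2 s.f.; limit is 2.
Rounded to 2 significant figures: 7.0 × 10^3.

7.0 × 10^3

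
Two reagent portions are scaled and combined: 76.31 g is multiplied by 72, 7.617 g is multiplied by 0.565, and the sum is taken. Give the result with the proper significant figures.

76.31 × 72 = 5494.32 → 5.5 × 10³ g (2 s.f., last digit at the 10^2 place).
7.617 × 0.565 = 4.303605 → 4.30 g (3 s.f., last digit at the 10^-2 place).
Sum: 5498.623605 g; keep the coarser place, 10^2.
Result: 5.5 × 10³ g.

5.5 × 10³ g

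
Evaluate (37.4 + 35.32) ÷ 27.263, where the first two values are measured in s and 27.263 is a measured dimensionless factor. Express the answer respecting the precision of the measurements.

2.67 s

37.4 s + 35.32 s = 72.72 s; the sum is limited to 1 decimal place (3 s.f.).
Carrying full precision, 72.72 ÷ 27.263 = 2.66735135532… s; 27.263 has 5 s.f., so the result keeps min(3, 5) = 3 s.f.
Rounded to 3 significant figures: 2.67 s.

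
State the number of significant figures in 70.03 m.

4

70.03: zeros between nonzero digits are significant.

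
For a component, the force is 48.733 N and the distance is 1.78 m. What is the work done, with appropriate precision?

86.7 J

work done = 48.733 N × 1.78 m = 86.74474 J.
48.733 has 5 significant figures; 1.78 has 3.
Division/multiplication keeps the fewest: 3 significant figures.
Rounded: 86.7 J.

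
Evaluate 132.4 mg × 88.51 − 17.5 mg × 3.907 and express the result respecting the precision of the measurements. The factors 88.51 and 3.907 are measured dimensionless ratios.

132.4 × 88.51 = 11718.724 → 1.172 × 10^4 mg (4 s.f., last digit at the 10^1 place).
17.5 × 3.907 = 68.3725 → 68.4 mg (3 s.f., last digit at the 10^-1 place).
Difference: 11650.3515 mg; keep the coarser place, 10^1.
Result: 1.165 × 10^4 mg.

1.165 × 10^4 mg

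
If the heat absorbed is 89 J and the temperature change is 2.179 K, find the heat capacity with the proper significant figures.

heat capacity = 89 J ÷ 2.179 K = 40.8444240477… J/K.
89 has 2 significant figures; 2.179 has 4.
Division/multiplication keeps the fewest: 2 significant figures.
Rounded: 41 J/K.

41 J/K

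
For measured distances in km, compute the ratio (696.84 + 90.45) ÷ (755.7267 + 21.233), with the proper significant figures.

696.84 + 90.45 = 787.29, limited to 2 d.p. → 5 s.f.; 755.7267 + 21.233 = 776.9597, limited to 3 d.p. → 6 s.f.
Carrying full precision, 787.29 ÷ 776.9597 = 1.013295799…; keep min(5, 6) = 5 s.f.
Rounded to 5 significant figures: 1.0133.

1.0133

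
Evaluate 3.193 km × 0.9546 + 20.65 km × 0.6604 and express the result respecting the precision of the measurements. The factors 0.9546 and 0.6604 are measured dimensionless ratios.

3.193 × 0.9546 = 3.0480378 → 3.048 km (4 s.f., last digit at the 10^-3 place).
20.65 × 0.6604 = 13.63726 → 13.64 km (4 s.f., last digit at the 10^-2 place).
Sum: 16.6852978 km; keep the coarser place, 10^-2.
Result: 16.69 km.

16.69 km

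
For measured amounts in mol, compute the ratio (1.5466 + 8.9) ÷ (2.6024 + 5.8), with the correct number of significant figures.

1.5466 + 8.9 = 10.4466, limited to 1 d.p. → 3 s.f.; 2.6024 + 5.8 = 8.4024, limited to 1 d.p. → 2 s.f.
Carrying full precision, 10.4466 ÷ 8.4024 = 1.24328763211…; keep min(3, 2) = 2 s.f.
Rounded to 2 significant figures: 1.2.

1.2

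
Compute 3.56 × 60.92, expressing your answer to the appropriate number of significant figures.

217

3.56 × 60.92 = 216.8752
Multiplication/division keeps the fewest significant figures: 3.56 → 3 s.f., 60.92 → 4 s.f.; limit is 3.
Rounded to 3 significant figures: 217.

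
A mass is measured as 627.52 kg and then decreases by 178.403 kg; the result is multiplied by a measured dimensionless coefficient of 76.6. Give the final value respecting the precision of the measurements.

3.44 × 10⁴ kg

627.52 kg − 178.403 kg = 449.117 kg; the difference is limited to 2 decimal places (5 s.f.).
Carrying full precision, 449.117 × 76.6 = 34402.3622 kg; 76.6 has 3 s.f., so the result keeps min(5, 3) = 3 s.f.
Rounded to 3 significant figures: 3.44 × 10⁴ kg.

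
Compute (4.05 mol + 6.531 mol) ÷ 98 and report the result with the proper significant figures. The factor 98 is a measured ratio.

4.05 mol + 6.531 mol = 10.581 mol; the sum is limited to 2 decimal places (4 s.f.).
Carrying full precision, 10.581 ÷ 98 = 0.107969387755… mol; 98 has 2 s.f., so the result keeps min(4, 2) = 2 s.f.
Rounded to 2 significant figures: 0.11 mol.

0.11 mol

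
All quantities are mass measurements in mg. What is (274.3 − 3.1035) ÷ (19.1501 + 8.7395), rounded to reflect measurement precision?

9.724

274.3 − 3.1035 = 271.1965, limited to 1 d.p. → 4 s.f.; 19.1501 + 8.7395 = 27.8896, limited to 4 d.p. → 6 s.f.
Carrying full precision, 271.1965 ÷ 27.8896 = 9.72392935001…; keep min(4, 6) = 4 s.f.
Rounded to 4 significant figures: 9.724.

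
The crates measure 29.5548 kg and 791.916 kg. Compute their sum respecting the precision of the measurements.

821.471 kg

29.5548 kg + 791.916 kg = 821.4708 kg.
Addition/subtraction keeps the fewest decimal places: 29.5548 → 4 decimal places, 791.916 → 3 decimal places; limit is 3.
Rounded to 3 decimal places: 821.471 kg.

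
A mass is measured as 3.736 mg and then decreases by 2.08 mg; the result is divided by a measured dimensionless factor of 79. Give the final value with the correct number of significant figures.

3.736 mg − 2.08 mg = 1.656 mg; the difference is limited to 2 decimal places (3 s.f.).
Carrying full precision, 1.656 ÷ 79 = 0.0209620253165… mg; 79 has 2 s.f., so the result keeps min(3, 2) = 2 s.f.
Rounded to 2 significant figures: 0.021 mg.

0.021 mg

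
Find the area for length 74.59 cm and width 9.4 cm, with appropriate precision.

7.0 × 10² cm²

area = 74.59 cm × 9.4 cm = 701.146 cm².
74.59 has 4 significant figures; 9.4 has 2.
Division/multiplication keeps the fewest: 2 significant figures.
Rounded: 7.0 × 10² cm².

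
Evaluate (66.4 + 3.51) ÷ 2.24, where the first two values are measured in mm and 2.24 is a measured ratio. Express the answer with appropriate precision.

31.2 mm

66.4 mm + 3.51 mm = 69.91 mm; the sum is limited to 1 decimal place (3 s.f.).
Carrying full precision, 69.91 ÷ 2.24 = 31.2098214286… mm; 2.24 has 3 s.f., so the result keeps min(3, 3) = 3 s.f.
Rounded to 3 significant figures: 31.2 mm.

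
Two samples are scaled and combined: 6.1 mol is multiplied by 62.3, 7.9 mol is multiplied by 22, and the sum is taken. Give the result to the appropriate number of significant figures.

5.5 × 10^2 mol

6.1 × 62.3 = 380.03 → 3.8 × 10^2 mol (2 s.f., last digit at the 10^1 place).
7.9 × 22 = 173.8 → 1.7 × 10^2 mol (2 s.f., last digit at the 10^1 place).
Sum: 553.83 mol; keep the coarser place, 10^1.
Result: 5.5 × 10^2 mol.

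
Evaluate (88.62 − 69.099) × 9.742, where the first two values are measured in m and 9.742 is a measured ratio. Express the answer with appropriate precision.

190.2 m

88.62 m − 69.099 m = 19.521 m; the difference is limited to 2 decimal places (4 s.f.).
Carrying full precision, 19.521 × 9.742 = 190.173582 m; 9.742 has 4 s.f., so the result keeps min(4, 4) = 4 s.f.
Rounded to 4 significant figures: 190.2 m.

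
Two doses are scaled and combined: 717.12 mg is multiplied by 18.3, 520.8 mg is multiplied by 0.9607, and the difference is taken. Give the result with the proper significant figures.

1.26 × 10^4 mg

717.12 × 18.3 = 13123.296 → 1.31 × 10^4 mg (3 s.f., last digit at the 10^2 place).
520.8 × 0.9607 = 500.33256 → 500.3 mg (4 s.f., last digit at the 10^-1 place).
Difference: 12622.96344 mg; keep the coarser place, 10^2.
Result: 1.26 × 10^4 mg.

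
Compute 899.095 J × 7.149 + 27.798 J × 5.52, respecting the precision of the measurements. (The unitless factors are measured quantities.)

6581 J

899.095 × 7.149 = 6427.630155 → 6428 J (4 s.f., last digit at the 10^0 place).
27.798 × 5.52 = 153.44496 → 153 J (3 s.f., last digit at the 10^0 place).
Sum: 6581.075115 J; keep the coarser place, 10^0.
Result: 6581 J.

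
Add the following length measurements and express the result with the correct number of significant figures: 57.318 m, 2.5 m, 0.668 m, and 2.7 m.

57.318 m + 2.5 m + 0.668 m + 2.7 m = 63.186 m.
Addition/subtraction keeps the fewest decimal places: 57.318 → 3 decimal places, 2.5 → 1 decimal place, 0.668 → 3 decimal places, 2.7 → 1 decimal place; limit is 1.
Rounded to 1 decimal place: 63.2 m.

63.2 m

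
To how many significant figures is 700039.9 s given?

7

700039.9: zeros between nonzero digits are significant.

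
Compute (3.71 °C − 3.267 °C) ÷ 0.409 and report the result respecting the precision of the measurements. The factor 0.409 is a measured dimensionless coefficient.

3.71 °C − 3.267 °C = 0.443 °C; the difference is limited to 2 decimal places (2 s.f.).
Carrying full precision, 0.443 ÷ 0.409 = 1.08312958435… °C; 0.409 has 3 s.f., so the result keeps min(2, 3) = 2 s.f.
Rounded to 2 significant figures: 1.1 °C.

1.1 °C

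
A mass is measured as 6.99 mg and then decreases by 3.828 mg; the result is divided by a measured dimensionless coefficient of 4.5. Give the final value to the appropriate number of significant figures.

6.99 mg − 3.828 mg = 3.162 mg; the difference is limited to 2 decimal places (3 s.f.).
Carrying full precision, 3.162 ÷ 4.5 = 0.702666666667… mg; 4.5 has 2 s.f., so the result keeps min(3, 2) = 2 s.f.
Rounded to 2 significant figures: 0.70 mg.

0.70 mg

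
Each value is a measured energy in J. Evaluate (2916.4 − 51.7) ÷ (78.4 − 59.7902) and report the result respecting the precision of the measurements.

1.54 × 10^2

2916.4 − 51.7 = 2864.7, limited to 1 d.p. → 5 s.f.; 78.4 − 59.7902 = 18.6098, limited to 1 d.p. → 3 s.f.
Carrying full precision, 2864.7 ÷ 18.6098 = 153.935023482…; keep min(5, 3) = 3 s.f.
Rounded to 3 significant figures: 1.54 × 10^2.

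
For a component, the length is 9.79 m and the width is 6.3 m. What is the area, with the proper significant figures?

area = 9.79 m × 6.3 m = 61.677 m².
9.79 has 3 significant figures; 6.3 has 2.
Division/multiplication keeps the fewest: 2 significant figures.
Rounded: 62 m².

62 m²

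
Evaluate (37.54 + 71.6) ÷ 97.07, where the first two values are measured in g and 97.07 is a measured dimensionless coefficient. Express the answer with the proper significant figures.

37.54 g + 71.6 g = 109.14 g; the sum is limited to 1 decimal place (4 s.f.).
Carrying full precision, 109.14 ÷ 97.07 = 1.12434325744… g; 97.07 has 4 s.f., so the result keeps min(4, 4) = 4 s.f.
Rounded to 4 significant figures: 1.124 g.

1.124 g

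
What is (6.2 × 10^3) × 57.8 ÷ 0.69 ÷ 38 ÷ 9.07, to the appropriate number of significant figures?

(6.2 × 10^3) × 57.8 ÷ 0.69 ÷ 38 ÷ 9.07 = 1506.88306981…
Multiplication/division keeps the fewest significant figures: 6.2 × 10^3 → 2 s.f., 57.8 → 3 s.f., 0.69 → 2 s.f., 38 → 2 s.f., 9.07 → 3 s.f.; limit is 2.
Rounded to 2 significant figures: 1.5 × 10^3.

1.5 × 10^3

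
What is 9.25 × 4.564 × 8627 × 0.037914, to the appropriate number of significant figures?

1.38 × 10⁴

9.25 × 4.564 × 8627 × 0.037914 = 13808.5085209…
Multiplication/division keeps the fewest significant figures: 9.25 → 3 s.f., 4.564 → 4 s.f., 8627 → 4 s.f., 0.037914 → 5 s.f.; limit is 3.
Rounded to 3 significant figures: 1.38 × 10⁴.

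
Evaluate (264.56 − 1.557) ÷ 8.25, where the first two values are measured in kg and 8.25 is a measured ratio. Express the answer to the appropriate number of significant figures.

31.9 kg

264.56 kg − 1.557 kg = 263.003 kg; the difference is limited to 2 decimal places (5 s.f.).
Carrying full precision, 263.003 ÷ 8.25 = 31.8791515152… kg; 8.25 has 3 s.f., so the result keeps min(5, 3) = 3 s.f.
Rounded to 3 significant figures: 31.9 kg.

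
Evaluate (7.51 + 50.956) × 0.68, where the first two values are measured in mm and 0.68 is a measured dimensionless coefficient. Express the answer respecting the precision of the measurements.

7.51 mm + 50.956 mm = 58.466 mm; the sum is limited to 2 decimal places (4 s.f.).
Carrying full precision, 58.466 × 0.68 = 39.75688 mm; 0.68 has 2 s.f., so the result keeps min(4, 2) = 2 s.f.
Rounded to 2 significant figures: 40. mm.

40. mm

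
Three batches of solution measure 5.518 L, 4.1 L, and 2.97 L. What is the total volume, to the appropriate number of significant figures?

12.6 L

5.518 L + 4.1 L + 2.97 L = 12.588 L.
Addition/subtraction keeps the fewest decimal places: 5.518 → 3 decimal places, 4.1 → 1 decimal place, 2.97 → 2 decimal places; limit is 1.
Rounded to 1 decimal place: 12.6 L.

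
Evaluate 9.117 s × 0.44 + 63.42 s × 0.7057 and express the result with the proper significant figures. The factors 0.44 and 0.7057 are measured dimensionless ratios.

9.117 × 0.44 = 4.01148 → 4.0 s (2 s.f., last digit at the 10^-1 place).
63.42 × 0.7057 = 44.755494 → 44.76 s (4 s.f., last digit at the 10^-2 place).
Sum: 48.766974 s; keep the coarser place, 10^-1.
Result: 48.8 s.

48.8 s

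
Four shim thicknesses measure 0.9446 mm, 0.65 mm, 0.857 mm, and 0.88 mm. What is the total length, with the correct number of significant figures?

0.9446 mm + 0.65 mm + 0.857 mm + 0.88 mm = 3.3316 mm.
Addition/subtraction keeps the fewest decimal places: 0.9446 → 4 decimal places, 0.65 → 2 decimal places, 0.857 → 3 decimal places, 0.88 → 2 decimal places; limit is 2.
Rounded to 2 decimal places: 3.33 mm.

3.33 mm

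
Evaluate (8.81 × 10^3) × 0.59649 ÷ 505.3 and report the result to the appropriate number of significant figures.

(8.81 × 10^3) × 0.59649 ÷ 505.3 = 10.3999147041…
Multiplication/division keeps the fewest significant figures: 8.81 × 10^3 → 3 s.f., 0.59649 → 5 s.f., 505.3 → 4 s.f.; limit is 3.
Rounded to 3 significant figures: 10.4.

10.4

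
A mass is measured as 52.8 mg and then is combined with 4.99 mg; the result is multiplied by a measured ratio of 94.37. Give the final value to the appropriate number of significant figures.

52.8 mg + 4.99 mg = 57.79 mg; the sum is limited to 1 decimal place (3 s.f.).
Carrying full precision, 57.79 × 94.37 = 5453.6423 mg; 94.37 has 4 s.f., so the result keeps min(3, 4) = 3 s.f.
Rounded to 3 significant figures: 5.45 × 10³ mg.

5.45 × 10³ mg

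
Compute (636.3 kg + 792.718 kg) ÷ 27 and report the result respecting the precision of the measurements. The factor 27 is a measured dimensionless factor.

636.3 kg + 792.718 kg = 1429.018 kg; the sum is limited to 1 decimal place (5 s.f.).
Carrying full precision, 1429.018 ÷ 27 = 52.9265925926… kg; 27 has 2 s.f., so the result keeps min(5, 2) = 2 s.f.
Rounded to 2 significant figures: 53 kg.

53 kg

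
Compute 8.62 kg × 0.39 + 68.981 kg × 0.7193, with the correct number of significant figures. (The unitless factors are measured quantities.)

8.62 × 0.39 = 3.3618 → 3.4 kg (2 s.f., last digit at the 10^-1 place).
68.981 × 0.7193 = 49.6180333 → 49.62 kg (4 s.f., last digit at the 10^-2 place).
Sum: 52.9798333 kg; keep the coarser place, 10^-1.
Result: 53.0 kg.

53.0 kg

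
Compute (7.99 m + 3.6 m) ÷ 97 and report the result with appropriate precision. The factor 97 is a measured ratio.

0.12 m

7.99 m + 3.6 m = 11.59 m; the sum is limited to 1 decimal place (3 s.f.).
Carrying full precision, 11.59 ÷ 97 = 0.119484536082… m; 97 has 2 s.f., so the result keeps min(3, 2) = 2 s.f.
Rounded to 2 significant figures: 0.12 m.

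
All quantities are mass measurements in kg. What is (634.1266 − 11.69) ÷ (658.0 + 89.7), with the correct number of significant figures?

0.8325

634.1266 − 11.69 = 622.4366, limited to 2 d.p. → 5 s.f.; 658.0 + 89.7 = 747.7, limited to 1 d.p. → 4 s.f.
Carrying full precision, 622.4366 ÷ 747.7 = 0.832468369667…; keep min(5, 4) = 4 s.f.
Rounded to 4 significant figures: 0.8325.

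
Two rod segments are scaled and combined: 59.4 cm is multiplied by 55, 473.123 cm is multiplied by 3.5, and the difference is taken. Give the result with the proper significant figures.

1.6 × 10^3 cm

59.4 × 55 = 3267 → 3.3 × 10^3 cm (2 s.f., last digit at the 10^2 place).
473.123 × 3.5 = 1655.9305 → 1.7 × 10^3 cm (2 s.f., last digit at the 10^2 place).
Difference: 1611.0695 cm; keep the coarser place, 10^2.
Result: 1.6 × 10^3 cm.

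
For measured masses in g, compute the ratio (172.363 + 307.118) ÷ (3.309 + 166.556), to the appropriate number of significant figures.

172.363 + 307.118 = 479.481, limited to 3 d.p. → 6 s.f.; 3.309 + 166.556 = 169.865, limited to 3 d.p. → 6 s.f.
Carrying full precision, 479.481 ÷ 169.865 = 2.8227180408…; keep min(6, 6) = 6 s.f.
Rounded to 6 significant figures: 2.82272.

2.82272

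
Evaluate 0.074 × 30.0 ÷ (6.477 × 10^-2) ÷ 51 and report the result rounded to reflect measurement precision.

0.074 × 30.0 ÷ (6.477 × 10^-2) ÷ 51 = 0.672061321055…
Multiplication/division keeps the fewest significant figures: 0.074 → 2 s.f., 30.0 → 3 s.f., 6.477 × 10^-2 → 4 s.f., 51 → 2 s.f.; limit is 2.
Rounded to 2 significant figures: 0.67.

0.67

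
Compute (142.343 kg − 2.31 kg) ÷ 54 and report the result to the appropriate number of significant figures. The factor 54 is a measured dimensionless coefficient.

2.6 kg

142.343 kg − 2.31 kg = 140.033 kg; the difference is limited to 2 decimal places (5 s.f.).
Carrying full precision, 140.033 ÷ 54 = 2.5932037037… kg; 54 has 2 s.f., so the result keeps min(5, 2) = 2 s.f.
Rounded to 2 significant figures: 2.6 kg.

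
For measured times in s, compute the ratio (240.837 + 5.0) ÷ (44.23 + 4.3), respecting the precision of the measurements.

240.837 + 5.0 = 245.837, limited to 1 d.p. → 4 s.f.; 44.23 + 4.3 = 48.53, limited to 1 d.p. → 3 s.f.
Carrying full precision, 245.837 ÷ 48.53 = 5.06567071914…; keep min(4, 3) = 3 s.f.
Rounded to 3 significant figures: 5.07.

5.07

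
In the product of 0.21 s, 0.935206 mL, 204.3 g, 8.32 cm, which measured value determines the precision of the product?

0.21 s → 2 s.f.; 0.935206 mL → 6 s.f.; 204.3 g → 4 s.f.; 8.32 cm → 3 s.f.
The fewest is 2 significant figures, from 0.21 s.

0.21 s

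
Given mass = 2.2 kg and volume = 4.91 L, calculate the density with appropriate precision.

density = 2.2 kg ÷ 4.91 L = 0.448065173116… kg/L.
2.2 has 2 significant figures; 4.91 has 3.
Division/multiplication keeps the fewest: 2 significant figures.
Rounded: 0.45 kg/L.

0.45 kg/L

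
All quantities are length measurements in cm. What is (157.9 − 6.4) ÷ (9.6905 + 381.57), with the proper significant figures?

0.3872

157.9 − 6.4 = 151.5, limited to 1 d.p. → 4 s.f.; 9.6905 + 381.57 = 391.2605, limited to 2 d.p. → 5 s.f.
Carrying full precision, 151.5 ÷ 391.2605 = 0.387210055705…; keep min(4, 5) = 4 s.f.
Rounded to 4 significant figures: 0.3872.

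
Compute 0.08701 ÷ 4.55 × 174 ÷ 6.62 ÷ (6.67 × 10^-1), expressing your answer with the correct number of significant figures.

0.08701 ÷ 4.55 × 174 ÷ 6.62 ÷ (6.67 × 10^-1) = 0.753569299478…
Multiplication/division keeps the fewest significant figures: 0.08701 → 4 s.f., 4.55 → 3 s.f., 174 → 3 s.f., 6.62 → 3 s.f., 6.67 × 10^-1 → 3 s.f.; limit is 3.
Rounded to 3 significant figures: 0.754.

0.754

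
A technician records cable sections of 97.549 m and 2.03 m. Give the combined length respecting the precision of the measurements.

99.58 m

97.549 m + 2.03 m = 99.579 m.
Addition/subtraction keeps the fewest decimal places: 97.549 → 3 decimal places, 2.03 → 2 decimal places; limit is 2.
Rounded to 2 decimal places: 99.58 m.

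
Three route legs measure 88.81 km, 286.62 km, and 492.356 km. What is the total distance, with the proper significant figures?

88.81 km + 286.62 km + 492.356 km = 867.786 km.
Addition/subtraction keeps the fewest decimal places: 88.81 → 2 decimal places, 286.62 → 2 decimal places, 492.356 → 3 decimal places; limit is 2.
Rounded to 2 decimal places: 867.79 km.

867.79 km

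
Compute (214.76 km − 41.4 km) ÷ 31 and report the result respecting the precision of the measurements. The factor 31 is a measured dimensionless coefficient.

5.6 km

214.76 km − 41.4 km = 173.36 km; the difference is limited to 1 decimal place (4 s.f.).
Carrying full precision, 173.36 ÷ 31 = 5.59225806452… km; 31 has 2 s.f., so the result keeps min(4, 2) = 2 s.f.
Rounded to 2 significant figures: 5.6 km.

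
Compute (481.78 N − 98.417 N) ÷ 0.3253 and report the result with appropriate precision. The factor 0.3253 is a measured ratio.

481.78 N − 98.417 N = 383.363 N; the difference is limited to 2 decimal places (5 s.f.).
Carrying full precision, 383.363 ÷ 0.3253 = 1178.49062404… N; 0.3253 has 4 s.f., so the result keeps min(5, 4) = 4 s.f.
Rounded to 4 significant figures: 1178 N.

1178 N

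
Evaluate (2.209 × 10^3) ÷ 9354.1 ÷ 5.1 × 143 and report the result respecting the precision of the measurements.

(2.209 × 10^3) ÷ 9354.1 ÷ 5.1 × 143 = 6.62154856704…
Multiplication/division keeps the fewest significant figures: 2.209 × 10^3 → 4 s.f., 9354.1 → 5 s.f., 5.1 → 2 s.f., 143 → 3 s.f.; limit is 2.
Rounded to 2 significant figures: 6.6.

6.6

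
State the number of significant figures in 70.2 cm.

3

70.2: zeros between nonzero digits are significant.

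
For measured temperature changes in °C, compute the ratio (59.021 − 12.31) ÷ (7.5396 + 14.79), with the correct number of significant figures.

2.092

59.021 − 12.31 = 46.711, limited to 2 d.p. → 4 s.f.; 7.5396 + 14.79 = 22.3296, limited to 2 d.p. → 4 s.f.
Carrying full precision, 46.711 ÷ 22.3296 = 2.09188700201…; keep min(4, 4) = 4 s.f.
Rounded to 4 significant figures: 2.092.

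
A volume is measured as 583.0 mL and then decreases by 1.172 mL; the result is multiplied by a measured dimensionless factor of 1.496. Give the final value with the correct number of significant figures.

870.4 mL

583.0 mL − 1.172 mL = 581.828 mL; the difference is limited to 1 decimal place (4 s.f.).
Carrying full precision, 581.828 × 1.496 = 870.414688 mL; 1.496 has 4 s.f., so the result keeps min(4, 4) = 4 s.f.
Rounded to 4 significant figures: 870.4 mL.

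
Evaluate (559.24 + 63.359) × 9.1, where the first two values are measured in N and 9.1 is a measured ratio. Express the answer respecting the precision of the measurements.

5.7 × 10^3 N

559.24 N + 63.359 N = 622.599 N; the sum is limited to 2 decimal places (5 s.f.).
Carrying full precision, 622.599 × 9.1 = 5665.6509 N; 9.1 has 2 s.f., so the result keeps min(5, 2) = 2 s.f.
Rounded to 2 significant figures: 5.7 × 10^3 N.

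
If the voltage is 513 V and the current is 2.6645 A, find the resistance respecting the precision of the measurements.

193 Ω

resistance = 513 V ÷ 2.6645 A = 192.531431788… Ω.
513 has 3 significant figures; 2.6645 has 5.
Division/multiplication keeps the fewest: 3 significant figures.
Rounded: 193 Ω.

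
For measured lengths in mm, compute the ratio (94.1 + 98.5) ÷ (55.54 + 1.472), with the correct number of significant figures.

3.378

94.1 + 98.5 = 192.6, limited to 1 d.p. → 4 s.f.; 55.54 + 1.472 = 57.012, limited to 2 d.p. → 4 s.f.
Carrying full precision, 192.6 ÷ 57.012 = 3.37823616081…; keep min(4, 4) = 4 s.f.
Rounded to 4 significant figures: 3.378.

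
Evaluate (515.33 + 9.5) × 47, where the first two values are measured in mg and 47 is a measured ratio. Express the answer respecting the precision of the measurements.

2.5 × 10^4 mg

515.33 mg + 9.5 mg = 524.83 mg; the sum is limited to 1 decimal place (4 s.f.).
Carrying full precision, 524.83 × 47 = 24667.01 mg; 47 has 2 s.f., so the result keeps min(4, 2) = 2 s.f.
Rounded to 2 significant figures: 2.5 × 10^4 mg.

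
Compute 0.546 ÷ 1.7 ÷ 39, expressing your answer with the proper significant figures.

8.2 × 10⁻³

0.546 ÷ 1.7 ÷ 39 = 0.00823529411765…
Multiplication/division keeps the fewest significant figures: 0.546 → 3 s.f., 1.7 → 2 s.f., 39 → 2 s.f.; limit is 2.
Rounded to 2 significant figures: 8.2 × 10⁻³.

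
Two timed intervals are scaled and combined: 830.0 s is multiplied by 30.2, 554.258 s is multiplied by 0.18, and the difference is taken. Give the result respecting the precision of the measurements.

2.50 × 10⁴ s

830.0 × 30.2 = 25066 → 2.51 × 10⁴ s (3 s.f., last digit at the 10^2 place).
554.258 × 0.18 = 99.76644 → 1.0 × 10² s (2 s.f., last digit at the 10^1 place).
Difference: 24966.23356 s; keep the coarser place, 10^2.
Result: 2.50 × 10⁴ s.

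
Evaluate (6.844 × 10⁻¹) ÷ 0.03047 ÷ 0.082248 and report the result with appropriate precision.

(6.844 × 10⁻¹) ÷ 0.03047 ÷ 0.082248 = 273.094026353…
Multiplication/division keeps the fewest significant figures: 6.844 × 10⁻¹ → 4 s.f., 0.03047 → 4 s.f., 0.082248 → 5 s.f.; limit is 4.
Rounded to 4 significant figures: 273.1.

273.1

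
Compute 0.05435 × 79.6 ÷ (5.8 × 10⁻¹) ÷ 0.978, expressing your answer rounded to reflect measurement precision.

7.6

0.05435 × 79.6 ÷ (5.8 × 10⁻¹) ÷ 0.978 = 7.62685988294…
Multiplication/division keeps the fewest significant figures: 0.05435 → 4 s.f., 79.6 → 3 s.f., 5.8 × 10⁻¹ → 2 s.f., 0.978 → 3 s.f.; limit is 2.
Rounded to 2 significant figures: 7.6.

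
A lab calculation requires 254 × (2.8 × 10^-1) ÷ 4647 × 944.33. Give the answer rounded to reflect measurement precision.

254 × (2.8 × 10^-1) ÷ 4647 × 944.33 = 14.4524961481…
Multiplication/division keeps the fewest significant figures: 254 → 3 s.f., 2.8 × 10^-1 → 2 s.f., 4647 → 4 s.f., 944.33 → 5 s.f.; limit is 2.
Rounded to 2 significant figures: 14.

14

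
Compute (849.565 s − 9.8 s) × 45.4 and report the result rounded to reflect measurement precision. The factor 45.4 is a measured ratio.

849.565 s − 9.8 s = 839.765 s; the difference is limited to 1 decimal place (4 s.f.).
Carrying full precision, 839.765 × 45.4 = 38125.331 s; 45.4 has 3 s.f., so the result keeps min(4, 3) = 3 s.f.
Rounded to 3 significant figures: 3.81 × 10⁴ s.

3.81 × 10⁴ s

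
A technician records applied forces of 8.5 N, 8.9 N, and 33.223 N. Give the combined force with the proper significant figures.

8.5 N + 8.9 N + 33.223 N = 50.623 N.
Addition/subtraction keeps the fewest decimal places: 8.5 → 1 decimal place, 8.9 → 1 decimal place, 33.223 → 3 decimal places; limit is 1.
Rounded to 1 decimal place: 50.6 N.

50.6 N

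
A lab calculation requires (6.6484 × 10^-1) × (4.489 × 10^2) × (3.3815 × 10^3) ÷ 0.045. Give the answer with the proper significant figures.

2.2 × 10^7

(6.6484 × 10^-1) × (4.489 × 10^2) × (3.3815 × 10^3) ÷ 0.045 = 22426609.6643…
Multiplication/division keeps the fewest significant figures: 6.6484 × 10^-1 → 5 s.f., 4.489 × 10^2 → 4 s.f., 3.3815 × 10^3 → 5 s.f., 0.045 → 2 s.f.; limit is 2.
Rounded to 2 significant figures: 2.2 × 10^7.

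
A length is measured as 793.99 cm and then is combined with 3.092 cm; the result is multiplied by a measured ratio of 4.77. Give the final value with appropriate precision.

3.80 × 10^3 cm

793.99 cm + 3.092 cm = 797.082 cm; the sum is limited to 2 decimal places (5 s.f.).
Carrying full precision, 797.082 × 4.77 = 3802.08114 cm; 4.77 has 3 s.f., so the result keeps min(5, 3) = 3 s.f.
Rounded to 3 significant figures: 3.80 × 10^3 cm.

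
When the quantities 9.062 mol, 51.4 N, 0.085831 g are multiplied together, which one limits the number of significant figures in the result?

51.4 N

9.062 mol → 4 s.f.; 51.4 N → 3 s.f.; 0.085831 g → 5 s.f.
The fewest is 3 significant figures, from 51.4 N.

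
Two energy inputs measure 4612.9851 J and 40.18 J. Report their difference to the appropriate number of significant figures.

4572.81 J

4612.9851 J − 40.18 J = 4572.8051 J.
Addition/subtraction keeps the fewest decimal places: 4612.9851 → 4 decimal places, 40.18 → 2 decimal places; limit is 2.
Rounded to 2 decimal places: 4572.81 J.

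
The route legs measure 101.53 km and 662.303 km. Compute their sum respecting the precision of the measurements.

763.83 km

101.53 km + 662.303 km = 763.833 km.
Addition/subtraction keeps the fewest decimal places: 101.53 → 2 decimal places, 662.303 → 3 decimal places; limit is 2.
Rounded to 2 decimal places: 763.83 km.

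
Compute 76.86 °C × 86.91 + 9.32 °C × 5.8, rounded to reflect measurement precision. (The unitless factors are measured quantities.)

6.734 × 10^3 °C

76.86 × 86.91 = 6679.9026 → 6680. °C (4 s.f., last digit at the 10^0 place).
9.32 × 5.8 = 54.056 → 54 °C (2 s.f., last digit at the 10^0 place).
Sum: 6733.9586 °C; keep the coarser place, 10^0.
Result: 6.734 × 10^3 °C.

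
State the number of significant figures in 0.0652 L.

0.0652: leading zeros are not significant.

3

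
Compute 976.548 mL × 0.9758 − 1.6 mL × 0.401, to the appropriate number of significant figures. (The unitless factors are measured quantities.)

976.548 × 0.9758 = 952.9155384 → 952.9 mL (4 s.f., last digit at the 10^-1 place).
1.6 × 0.401 = 0.6416 → 0.64 mL (2 s.f., last digit at the 10^-2 place).
Difference: 952.2739384 mL; keep the coarser place, 10^-1.
Result: 952.3 mL.

952.3 mL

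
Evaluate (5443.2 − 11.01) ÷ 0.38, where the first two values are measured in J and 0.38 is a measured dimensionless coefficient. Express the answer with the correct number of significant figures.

1.4 × 10⁴ J

5443.2 J − 11.01 J = 5432.19 J; the difference is limited to 1 decimal place (5 s.f.).
Carrying full precision, 5432.19 ÷ 0.38 = 14295.2368421… J; 0.38 has 2 s.f., so the result keeps min(5, 2) = 2 s.f.
Rounded to 2 significant figures: 1.4 × 10⁴ J.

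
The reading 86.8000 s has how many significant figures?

86.8000: trailing zeros after a decimal point are significant.

6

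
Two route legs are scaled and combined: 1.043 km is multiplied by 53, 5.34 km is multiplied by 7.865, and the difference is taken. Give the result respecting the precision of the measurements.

1.043 × 53 = 55.279 → 55 km (2 s.f., last digit at the 10^0 place).
5.34 × 7.865 = 41.9991 → 42.0 km (3 s.f., last digit at the 10^-1 place).
Difference: 13.2799 km; keep the coarser place, 10^0.
Result: 13 km.

13 km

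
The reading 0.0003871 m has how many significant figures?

0.0003871: leading zeros are not significant.

4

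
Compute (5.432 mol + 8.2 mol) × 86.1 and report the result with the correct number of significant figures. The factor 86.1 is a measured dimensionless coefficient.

5.432 mol + 8.2 mol = 13.632 mol; the sum is limited to 1 decimal place (3 s.f.).
Carrying full precision, 13.632 × 86.1 = 1173.7152 mol; 86.1 has 3 s.f., so the result keeps min(3, 3) = 3 s.f.
Rounded to 3 significant figures: 1.17 × 10³ mol.

1.17 × 10³ mol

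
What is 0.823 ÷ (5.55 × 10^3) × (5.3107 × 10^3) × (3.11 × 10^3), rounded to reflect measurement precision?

2.45 × 10^3

0.823 ÷ (5.55 × 10^3) × (5.3107 × 10^3) × (3.11 × 10^3) = 2449.17044523…
Multiplication/division keeps the fewest significant figures: 0.823 → 3 s.f., 5.55 × 10^3 → 3 s.f., 5.3107 × 10^3 → 5 s.f., 3.11 × 10^3 → 3 s.f.; limit is 3.
Rounded to 3 significant figures: 2.45 × 10^3.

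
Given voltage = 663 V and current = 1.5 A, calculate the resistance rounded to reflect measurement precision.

4.4 × 10² Ω

resistance = 663 V ÷ 1.5 A = 442 Ω.
663 has 3 significant figures; 1.5 has 2.
Division/multiplication keeps the fewest: 2 significant figures.
Rounded: 4.4 × 10² Ω.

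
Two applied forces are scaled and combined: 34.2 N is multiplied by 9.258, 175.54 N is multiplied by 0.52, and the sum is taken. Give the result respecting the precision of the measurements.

4.08 × 10² N

34.2 × 9.258 = 316.6236 → 317 N (3 s.f., last digit at the 10^0 place).
175.54 × 0.52 = 91.2808 → 91 N (2 s.f., last digit at the 10^0 place).
Sum: 407.9044 N; keep the coarser place, 10^0.
Result: 4.08 × 10² N.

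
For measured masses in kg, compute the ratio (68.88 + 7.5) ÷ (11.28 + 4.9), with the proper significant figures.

4.72

68.88 + 7.5 = 76.38, limited to 1 d.p. → 3 s.f.; 11.28 + 4.9 = 16.18, limited to 1 d.p. → 3 s.f.
Carrying full precision, 76.38 ÷ 16.18 = 4.72064276885…; keep min(3, 3) = 3 s.f.
Rounded to 3 significant figures: 4.72.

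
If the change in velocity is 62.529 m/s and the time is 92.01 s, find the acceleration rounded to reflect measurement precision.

0.6796 m/s²

acceleration = 62.529 m/s ÷ 92.01 s = 0.67958917509… m/s².
62.529 has 5 significant figures; 92.01 has 4.
Division/multiplication keeps the fewest: 4 significant figures.
Rounded: 0.6796 m/s².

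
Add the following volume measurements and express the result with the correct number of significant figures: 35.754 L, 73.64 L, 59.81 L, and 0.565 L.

35.754 L + 73.64 L + 59.81 L + 0.565 L = 169.769 L.
Addition/subtraction keeps the fewest decimal places: 35.754 → 3 decimal places, 73.64 → 2 decimal places, 59.81 → 2 decimal places, 0.565 → 3 decimal places; limit is 2.
Rounded to 2 decimal places: 169.77 L.

169.77 L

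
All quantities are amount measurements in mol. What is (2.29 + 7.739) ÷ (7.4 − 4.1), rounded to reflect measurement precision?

3.0

2.29 + 7.739 = 10.029, limited to 2 d.p. → 4 s.f.; 7.4 − 4.1 = 3.3, limited to 1 d.p. → 2 s.f.
Carrying full precision, 10.029 ÷ 3.3 = 3.03909090909…; keep min(4, 2) = 2 s.f.
Rounded to 2 significant figures: 3.0.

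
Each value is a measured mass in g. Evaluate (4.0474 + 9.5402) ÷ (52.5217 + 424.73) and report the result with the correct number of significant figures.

0.028471

4.0474 + 9.5402 = 13.5876, limited to 4 d.p. → 6 s.f.; 52.5217 + 424.73 = 477.2517, limited to 2 d.p. → 5 s.f.
Carrying full precision, 13.5876 ÷ 477.2517 = 0.0284705114722…; keep min(6, 5) = 5 s.f.
Rounded to 5 significant figures: 0.028471.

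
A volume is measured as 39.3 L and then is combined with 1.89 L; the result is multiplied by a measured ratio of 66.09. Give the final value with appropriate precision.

39.3 L + 1.89 L = 41.19 L; the sum is limited to 1 decimal place (3 s.f.).
Carrying full precision, 41.19 × 66.09 = 2722.2471 L; 66.09 has 4 s.f., so the result keeps min(3, 4) = 3 s.f.
Rounded to 3 significant figures: 2.72 × 10^3 L.

2.72 × 10^3 L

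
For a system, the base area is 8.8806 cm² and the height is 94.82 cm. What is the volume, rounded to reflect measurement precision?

volume = 8.8806 cm² × 94.82 cm = 842.058492 cm³.
8.8806 has 5 significant figures; 94.82 has 4.
Division/multiplication keeps the fewest: 4 significant figures.
Rounded: 842.1 cm³.

842.1 cm³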